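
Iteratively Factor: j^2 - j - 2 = (j - 2)*(j + 1)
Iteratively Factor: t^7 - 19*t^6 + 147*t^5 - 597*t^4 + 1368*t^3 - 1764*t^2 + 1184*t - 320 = (t - 2)*(t^6 - 17*t^5 + 113*t^4 - 371*t^3 + 626*t^2 - 512*t + 160) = (t - 2)^2*(t^5 - 15*t^4 + 83*t^3 - 205*t^2 + 216*t - 80) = (t - 4)*(t - 2)^2*(t^4 - 11*t^3 + 39*t^2 - 49*t + 20) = (t - 4)*(t - 2)^2*(t - 1)*(t^3 - 10*t^2 + 29*t - 20) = (t - 5)*(t - 4)*(t - 2)^2*(t - 1)*(t^2 - 5*t + 4) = (t - 5)*(t - 4)^2*(t - 2)^2*(t - 1)*(t - 1)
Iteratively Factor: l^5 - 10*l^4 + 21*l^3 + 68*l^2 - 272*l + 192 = (l - 1)*(l^4 - 9*l^3 + 12*l^2 + 80*l - 192) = (l - 4)*(l - 1)*(l^3 - 5*l^2 - 8*l + 48) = (l - 4)^2*(l - 1)*(l^2 - l - 12) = (l - 4)^3*(l - 1)*(l + 3)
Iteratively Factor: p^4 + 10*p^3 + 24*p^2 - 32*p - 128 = (p - 2)*(p^3 + 12*p^2 + 48*p + 64) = (p - 2)*(p + 4)*(p^2 + 8*p + 16) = (p - 2)*(p + 4)^2*(p + 4)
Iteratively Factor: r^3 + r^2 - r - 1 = (r - 1)*(r^2 + 2*r + 1) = (r - 1)*(r + 1)*(r + 1)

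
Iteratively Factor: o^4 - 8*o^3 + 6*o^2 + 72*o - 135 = (o - 5)*(o^3 - 3*o^2 - 9*o + 27) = (o - 5)*(o - 3)*(o^2 - 9) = (o - 5)*(o - 3)^2*(o + 3)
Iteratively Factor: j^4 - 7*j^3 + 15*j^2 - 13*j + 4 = (j - 1)*(j^3 - 6*j^2 + 9*j - 4) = (j - 4)*(j - 1)*(j^2 - 2*j + 1) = (j - 4)*(j - 1)^2*(j - 1)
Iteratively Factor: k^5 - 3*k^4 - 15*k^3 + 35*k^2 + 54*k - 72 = (k - 3)*(k^4 - 15*k^2 - 10*k + 24) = (k - 3)*(k - 1)*(k^3 + k^2 - 14*k - 24) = (k - 4)*(k - 3)*(k - 1)*(k^2 + 5*k + 6) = (k - 4)*(k - 3)*(k - 1)*(k + 2)*(k + 3)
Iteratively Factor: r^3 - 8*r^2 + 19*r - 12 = (r - 3)*(r^2 - 5*r + 4) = (r - 3)*(r - 1)*(r - 4)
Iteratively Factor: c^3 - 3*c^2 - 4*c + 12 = (c - 2)*(c^2 - c - 6) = (c - 3)*(c - 2)*(c + 2)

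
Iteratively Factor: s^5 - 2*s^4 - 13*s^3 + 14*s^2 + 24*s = (s + 3)*(s^4 - 5*s^3 + 2*s^2 + 8*s) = (s - 4)*(s + 3)*(s^3 - s^2 - 2*s) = (s - 4)*(s - 2)*(s + 3)*(s^2 + s) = (s - 4)*(s - 2)*(s + 1)*(s + 3)*(s)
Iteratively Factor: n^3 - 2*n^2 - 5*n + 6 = (n + 2)*(n^2 - 4*n + 3) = (n - 3)*(n + 2)*(n - 1)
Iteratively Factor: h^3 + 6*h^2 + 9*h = (h)*(h^2 + 6*h + 9) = h*(h + 3)*(h + 3)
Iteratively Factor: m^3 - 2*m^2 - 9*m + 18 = (m - 3)*(m^2 + m - 6) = (m - 3)*(m + 3)*(m - 2)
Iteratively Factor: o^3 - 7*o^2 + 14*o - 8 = (o - 1)*(o^2 - 6*o + 8) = (o - 2)*(o - 1)*(o - 4)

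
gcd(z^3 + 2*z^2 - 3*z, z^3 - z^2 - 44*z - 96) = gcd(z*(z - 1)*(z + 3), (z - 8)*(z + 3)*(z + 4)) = z + 3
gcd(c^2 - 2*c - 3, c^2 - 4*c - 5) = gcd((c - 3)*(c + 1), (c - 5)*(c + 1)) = c + 1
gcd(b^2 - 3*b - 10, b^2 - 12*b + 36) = 1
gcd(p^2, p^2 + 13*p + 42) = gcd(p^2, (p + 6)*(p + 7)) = 1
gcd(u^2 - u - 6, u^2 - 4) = u + 2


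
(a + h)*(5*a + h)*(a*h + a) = 5*a^3*h + 5*a^3 + 6*a^2*h^2 + 6*a^2*h + a*h^3 + a*h^2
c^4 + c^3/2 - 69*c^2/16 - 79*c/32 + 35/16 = (c - 2)*(c - 1/2)*(c + 5/4)*(c + 7/4)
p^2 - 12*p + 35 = (p - 7)*(p - 5)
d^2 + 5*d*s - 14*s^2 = (d - 2*s)*(d + 7*s)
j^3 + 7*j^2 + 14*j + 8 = (j + 1)*(j + 2)*(j + 4)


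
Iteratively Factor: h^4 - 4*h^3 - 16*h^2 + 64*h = (h - 4)*(h^3 - 16*h) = (h - 4)^2*(h^2 + 4*h) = (h - 4)^2*(h + 4)*(h)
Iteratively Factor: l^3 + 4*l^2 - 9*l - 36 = (l + 4)*(l^2 - 9) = (l - 3)*(l + 4)*(l + 3)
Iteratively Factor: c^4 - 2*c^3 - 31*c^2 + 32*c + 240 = (c + 3)*(c^3 - 5*c^2 - 16*c + 80) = (c - 4)*(c + 3)*(c^2 - c - 20) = (c - 4)*(c + 3)*(c + 4)*(c - 5)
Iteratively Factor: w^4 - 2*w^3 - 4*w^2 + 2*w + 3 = (w + 1)*(w^3 - 3*w^2 - w + 3) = (w - 1)*(w + 1)*(w^2 - 2*w - 3) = (w - 1)*(w + 1)^2*(w - 3)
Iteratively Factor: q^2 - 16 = (q + 4)*(q - 4)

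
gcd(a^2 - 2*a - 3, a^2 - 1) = a + 1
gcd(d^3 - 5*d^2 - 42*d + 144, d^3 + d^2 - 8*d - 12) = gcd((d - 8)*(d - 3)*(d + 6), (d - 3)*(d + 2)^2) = d - 3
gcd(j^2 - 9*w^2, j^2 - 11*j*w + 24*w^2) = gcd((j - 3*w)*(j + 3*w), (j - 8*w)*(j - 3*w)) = -j + 3*w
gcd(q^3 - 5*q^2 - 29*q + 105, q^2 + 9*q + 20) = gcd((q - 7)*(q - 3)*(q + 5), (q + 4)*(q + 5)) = q + 5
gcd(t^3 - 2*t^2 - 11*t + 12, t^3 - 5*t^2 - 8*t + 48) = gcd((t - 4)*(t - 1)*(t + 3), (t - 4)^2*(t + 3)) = t^2 - t - 12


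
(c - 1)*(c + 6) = c^2 + 5*c - 6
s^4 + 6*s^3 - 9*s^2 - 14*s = s*(s - 2)*(s + 1)*(s + 7)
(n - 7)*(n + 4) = n^2 - 3*n - 28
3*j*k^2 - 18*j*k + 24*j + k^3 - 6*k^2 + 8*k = (3*j + k)*(k - 4)*(k - 2)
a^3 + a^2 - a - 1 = (a - 1)*(a + 1)^2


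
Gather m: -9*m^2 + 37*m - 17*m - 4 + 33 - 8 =-9*m^2 + 20*m + 21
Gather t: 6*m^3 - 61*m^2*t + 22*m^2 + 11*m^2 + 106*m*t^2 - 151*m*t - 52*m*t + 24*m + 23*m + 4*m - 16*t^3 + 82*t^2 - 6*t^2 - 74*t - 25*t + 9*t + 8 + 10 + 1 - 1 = 6*m^3 + 33*m^2 + 51*m - 16*t^3 + t^2*(106*m + 76) + t*(-61*m^2 - 203*m - 90) + 18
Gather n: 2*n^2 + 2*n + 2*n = 2*n^2 + 4*n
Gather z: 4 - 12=-8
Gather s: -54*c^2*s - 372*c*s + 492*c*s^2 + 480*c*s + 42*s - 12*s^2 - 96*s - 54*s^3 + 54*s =-54*s^3 + s^2*(492*c - 12) + s*(-54*c^2 + 108*c)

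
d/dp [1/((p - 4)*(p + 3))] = (1 - 2*p)/(p^4 - 2*p^3 - 23*p^2 + 24*p + 144)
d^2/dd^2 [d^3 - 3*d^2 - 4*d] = 6*d - 6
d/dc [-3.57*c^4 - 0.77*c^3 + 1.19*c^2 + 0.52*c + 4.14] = -14.28*c^3 - 2.31*c^2 + 2.38*c + 0.52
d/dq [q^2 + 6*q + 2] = 2*q + 6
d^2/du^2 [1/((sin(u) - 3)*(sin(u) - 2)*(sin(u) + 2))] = (-9*sin(u)^6 + 33*sin(u)^5 - 16*sin(u)^4 + 24*sin(u)^3 - 130*sin(u)^2 - 48*sin(u) + 104)/((sin(u) - 3)^3*(sin(u) - 2)^3*(sin(u) + 2)^3)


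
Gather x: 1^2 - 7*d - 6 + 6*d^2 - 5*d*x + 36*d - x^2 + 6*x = 6*d^2 + 29*d - x^2 + x*(6 - 5*d) - 5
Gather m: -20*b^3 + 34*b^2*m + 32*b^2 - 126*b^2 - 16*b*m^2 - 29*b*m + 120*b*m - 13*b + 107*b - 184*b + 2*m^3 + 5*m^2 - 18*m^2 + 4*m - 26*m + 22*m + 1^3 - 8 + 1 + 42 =-20*b^3 - 94*b^2 - 90*b + 2*m^3 + m^2*(-16*b - 13) + m*(34*b^2 + 91*b) + 36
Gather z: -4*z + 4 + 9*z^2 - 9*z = 9*z^2 - 13*z + 4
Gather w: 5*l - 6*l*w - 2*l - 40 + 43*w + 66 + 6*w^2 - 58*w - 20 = 3*l + 6*w^2 + w*(-6*l - 15) + 6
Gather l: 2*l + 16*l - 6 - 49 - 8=18*l - 63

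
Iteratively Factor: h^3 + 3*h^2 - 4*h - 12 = (h + 2)*(h^2 + h - 6) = (h - 2)*(h + 2)*(h + 3)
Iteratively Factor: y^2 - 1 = (y + 1)*(y - 1)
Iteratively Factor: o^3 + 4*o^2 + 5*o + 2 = (o + 1)*(o^2 + 3*o + 2) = (o + 1)^2*(o + 2)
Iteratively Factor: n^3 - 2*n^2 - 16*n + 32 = (n + 4)*(n^2 - 6*n + 8) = (n - 4)*(n + 4)*(n - 2)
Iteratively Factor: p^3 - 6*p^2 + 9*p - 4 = (p - 1)*(p^2 - 5*p + 4) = (p - 1)^2*(p - 4)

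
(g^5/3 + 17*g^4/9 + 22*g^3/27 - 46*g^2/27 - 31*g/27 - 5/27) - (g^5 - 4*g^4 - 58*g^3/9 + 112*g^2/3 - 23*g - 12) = -2*g^5/3 + 53*g^4/9 + 196*g^3/27 - 1054*g^2/27 + 590*g/27 + 319/27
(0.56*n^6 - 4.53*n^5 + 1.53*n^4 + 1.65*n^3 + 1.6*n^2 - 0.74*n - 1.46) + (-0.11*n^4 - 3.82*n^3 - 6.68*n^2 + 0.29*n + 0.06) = 0.56*n^6 - 4.53*n^5 + 1.42*n^4 - 2.17*n^3 - 5.08*n^2 - 0.45*n - 1.4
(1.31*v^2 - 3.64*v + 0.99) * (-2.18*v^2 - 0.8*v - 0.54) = -2.8558*v^4 + 6.8872*v^3 + 0.0463999999999998*v^2 + 1.1736*v - 0.5346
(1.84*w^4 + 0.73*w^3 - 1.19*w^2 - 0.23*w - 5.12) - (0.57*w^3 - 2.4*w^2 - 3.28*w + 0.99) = 1.84*w^4 + 0.16*w^3 + 1.21*w^2 + 3.05*w - 6.11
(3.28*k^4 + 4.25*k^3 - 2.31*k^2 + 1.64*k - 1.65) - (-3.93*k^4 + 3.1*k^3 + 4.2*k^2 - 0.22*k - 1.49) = 7.21*k^4 + 1.15*k^3 - 6.51*k^2 + 1.86*k - 0.16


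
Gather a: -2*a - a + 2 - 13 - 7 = -3*a - 18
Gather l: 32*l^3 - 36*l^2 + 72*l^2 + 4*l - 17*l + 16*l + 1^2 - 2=32*l^3 + 36*l^2 + 3*l - 1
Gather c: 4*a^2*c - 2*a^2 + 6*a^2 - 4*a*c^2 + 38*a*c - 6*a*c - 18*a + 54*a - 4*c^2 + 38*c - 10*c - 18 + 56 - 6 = 4*a^2 + 36*a + c^2*(-4*a - 4) + c*(4*a^2 + 32*a + 28) + 32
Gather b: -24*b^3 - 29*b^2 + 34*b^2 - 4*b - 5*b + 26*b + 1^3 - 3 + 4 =-24*b^3 + 5*b^2 + 17*b + 2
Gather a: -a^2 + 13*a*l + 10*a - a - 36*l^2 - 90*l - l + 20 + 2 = -a^2 + a*(13*l + 9) - 36*l^2 - 91*l + 22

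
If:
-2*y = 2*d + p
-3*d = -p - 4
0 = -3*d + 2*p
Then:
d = 8/3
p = 4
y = -14/3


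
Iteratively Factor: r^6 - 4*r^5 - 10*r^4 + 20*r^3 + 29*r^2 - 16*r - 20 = (r + 2)*(r^5 - 6*r^4 + 2*r^3 + 16*r^2 - 3*r - 10) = (r + 1)*(r + 2)*(r^4 - 7*r^3 + 9*r^2 + 7*r - 10) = (r - 5)*(r + 1)*(r + 2)*(r^3 - 2*r^2 - r + 2) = (r - 5)*(r - 1)*(r + 1)*(r + 2)*(r^2 - r - 2) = (r - 5)*(r - 2)*(r - 1)*(r + 1)*(r + 2)*(r + 1)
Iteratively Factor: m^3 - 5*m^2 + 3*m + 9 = (m - 3)*(m^2 - 2*m - 3) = (m - 3)^2*(m + 1)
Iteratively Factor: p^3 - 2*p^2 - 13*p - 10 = (p + 2)*(p^2 - 4*p - 5) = (p - 5)*(p + 2)*(p + 1)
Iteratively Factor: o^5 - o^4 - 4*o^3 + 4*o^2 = (o - 2)*(o^4 + o^3 - 2*o^2) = (o - 2)*(o + 2)*(o^3 - o^2) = o*(o - 2)*(o + 2)*(o^2 - o) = o^2*(o - 2)*(o + 2)*(o - 1)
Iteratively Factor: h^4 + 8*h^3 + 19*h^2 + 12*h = (h + 4)*(h^3 + 4*h^2 + 3*h) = (h + 1)*(h + 4)*(h^2 + 3*h) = (h + 1)*(h + 3)*(h + 4)*(h)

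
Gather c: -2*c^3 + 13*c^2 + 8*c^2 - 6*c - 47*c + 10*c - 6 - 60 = -2*c^3 + 21*c^2 - 43*c - 66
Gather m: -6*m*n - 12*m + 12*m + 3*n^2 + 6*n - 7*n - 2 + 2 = -6*m*n + 3*n^2 - n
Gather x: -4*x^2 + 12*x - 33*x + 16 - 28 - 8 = -4*x^2 - 21*x - 20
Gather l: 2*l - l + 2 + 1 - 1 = l + 2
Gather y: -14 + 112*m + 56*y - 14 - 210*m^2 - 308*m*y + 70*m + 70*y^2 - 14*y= -210*m^2 + 182*m + 70*y^2 + y*(42 - 308*m) - 28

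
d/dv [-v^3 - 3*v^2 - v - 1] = -3*v^2 - 6*v - 1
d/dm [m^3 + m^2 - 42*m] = 3*m^2 + 2*m - 42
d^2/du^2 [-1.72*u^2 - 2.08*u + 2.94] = -3.44000000000000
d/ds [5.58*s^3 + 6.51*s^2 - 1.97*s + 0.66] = 16.74*s^2 + 13.02*s - 1.97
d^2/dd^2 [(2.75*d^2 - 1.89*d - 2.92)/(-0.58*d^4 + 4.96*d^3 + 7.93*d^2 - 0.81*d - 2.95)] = (-5.5506*d^8 + 55.096752*d^7 - 227.954172*d^6 - 9.6793319999997*d^5 + 1107.63762*d^4 + 1432.67118*d^3 + 917.262666*d^2 + 409.098714*d + 83.553604)/(0.195112*d^12 - 5.005632*d^11 + 34.803828*d^10 + 15.67166*d^9 - 486.856446*d^8 - 949.217868*d^7 - 170.063455*d^6 + 847.553559*d^5 + 484.953576*d^4 - 242.654169*d^3 - 201.22599*d^2 + 21.147075*d + 25.672375)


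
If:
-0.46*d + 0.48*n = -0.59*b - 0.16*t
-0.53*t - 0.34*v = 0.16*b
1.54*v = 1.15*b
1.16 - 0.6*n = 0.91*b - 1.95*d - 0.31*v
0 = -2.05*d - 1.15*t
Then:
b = -2.30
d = -1.01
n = 1.26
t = 1.79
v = -1.71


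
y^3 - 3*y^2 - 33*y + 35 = (y - 7)*(y - 1)*(y + 5)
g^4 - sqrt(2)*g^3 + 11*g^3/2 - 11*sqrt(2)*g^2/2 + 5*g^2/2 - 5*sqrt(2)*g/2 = g*(g + 1/2)*(g + 5)*(g - sqrt(2))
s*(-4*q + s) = -4*q*s + s^2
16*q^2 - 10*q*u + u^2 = (-8*q + u)*(-2*q + u)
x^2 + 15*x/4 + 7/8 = (x + 1/4)*(x + 7/2)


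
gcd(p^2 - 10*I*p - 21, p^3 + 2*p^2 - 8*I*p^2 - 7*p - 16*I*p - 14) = p - 7*I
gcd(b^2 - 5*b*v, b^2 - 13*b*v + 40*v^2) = -b + 5*v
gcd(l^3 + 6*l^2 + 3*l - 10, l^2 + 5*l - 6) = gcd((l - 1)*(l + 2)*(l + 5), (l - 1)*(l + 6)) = l - 1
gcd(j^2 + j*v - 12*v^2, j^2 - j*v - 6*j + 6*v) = 1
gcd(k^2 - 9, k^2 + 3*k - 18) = k - 3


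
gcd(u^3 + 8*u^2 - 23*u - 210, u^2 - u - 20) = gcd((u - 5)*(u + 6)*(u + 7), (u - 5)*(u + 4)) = u - 5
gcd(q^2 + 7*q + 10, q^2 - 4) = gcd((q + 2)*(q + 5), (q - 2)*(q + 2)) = q + 2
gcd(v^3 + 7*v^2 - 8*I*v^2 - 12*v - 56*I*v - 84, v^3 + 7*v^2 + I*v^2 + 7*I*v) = v + 7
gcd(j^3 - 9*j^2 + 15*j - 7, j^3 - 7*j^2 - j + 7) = j^2 - 8*j + 7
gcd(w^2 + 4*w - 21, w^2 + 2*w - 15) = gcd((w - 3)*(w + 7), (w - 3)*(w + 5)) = w - 3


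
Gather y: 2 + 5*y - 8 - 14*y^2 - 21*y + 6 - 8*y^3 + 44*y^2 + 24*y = -8*y^3 + 30*y^2 + 8*y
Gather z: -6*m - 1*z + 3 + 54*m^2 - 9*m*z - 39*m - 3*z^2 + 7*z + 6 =54*m^2 - 45*m - 3*z^2 + z*(6 - 9*m) + 9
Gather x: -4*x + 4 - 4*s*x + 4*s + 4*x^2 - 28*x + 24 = 4*s + 4*x^2 + x*(-4*s - 32) + 28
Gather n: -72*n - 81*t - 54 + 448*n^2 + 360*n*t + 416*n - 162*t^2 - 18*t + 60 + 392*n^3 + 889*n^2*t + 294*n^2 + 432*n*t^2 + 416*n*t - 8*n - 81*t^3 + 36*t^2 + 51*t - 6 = 392*n^3 + n^2*(889*t + 742) + n*(432*t^2 + 776*t + 336) - 81*t^3 - 126*t^2 - 48*t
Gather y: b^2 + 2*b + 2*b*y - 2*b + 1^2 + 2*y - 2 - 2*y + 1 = b^2 + 2*b*y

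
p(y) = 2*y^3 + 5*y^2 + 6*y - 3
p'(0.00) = 6.00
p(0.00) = -3.00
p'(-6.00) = 162.00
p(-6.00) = -291.00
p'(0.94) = 20.70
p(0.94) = 8.72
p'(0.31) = 9.68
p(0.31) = -0.60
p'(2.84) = 82.79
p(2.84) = 100.18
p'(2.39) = 64.17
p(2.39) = 67.20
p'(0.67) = 15.39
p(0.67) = 3.87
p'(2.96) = 88.17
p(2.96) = 110.44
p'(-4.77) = 94.82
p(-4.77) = -134.92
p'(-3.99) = 61.62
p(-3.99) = -74.38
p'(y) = 6*y^2 + 10*y + 6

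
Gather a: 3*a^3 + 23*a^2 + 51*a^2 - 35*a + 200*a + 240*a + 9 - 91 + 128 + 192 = 3*a^3 + 74*a^2 + 405*a + 238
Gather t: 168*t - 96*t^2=-96*t^2 + 168*t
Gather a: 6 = 6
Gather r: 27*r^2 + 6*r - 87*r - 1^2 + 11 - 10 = 27*r^2 - 81*r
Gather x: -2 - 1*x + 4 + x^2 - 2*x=x^2 - 3*x + 2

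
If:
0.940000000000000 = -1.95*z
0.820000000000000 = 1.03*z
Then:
No Solution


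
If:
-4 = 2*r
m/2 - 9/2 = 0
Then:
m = 9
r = -2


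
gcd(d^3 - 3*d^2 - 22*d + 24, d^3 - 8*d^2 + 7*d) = d - 1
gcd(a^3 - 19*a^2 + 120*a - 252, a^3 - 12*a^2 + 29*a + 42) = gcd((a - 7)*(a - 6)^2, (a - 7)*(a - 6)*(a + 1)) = a^2 - 13*a + 42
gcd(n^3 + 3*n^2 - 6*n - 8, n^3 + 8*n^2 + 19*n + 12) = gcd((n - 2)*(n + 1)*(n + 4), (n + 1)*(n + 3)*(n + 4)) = n^2 + 5*n + 4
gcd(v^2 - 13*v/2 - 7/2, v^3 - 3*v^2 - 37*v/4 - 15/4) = v + 1/2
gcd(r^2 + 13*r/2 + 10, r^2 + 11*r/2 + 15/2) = r + 5/2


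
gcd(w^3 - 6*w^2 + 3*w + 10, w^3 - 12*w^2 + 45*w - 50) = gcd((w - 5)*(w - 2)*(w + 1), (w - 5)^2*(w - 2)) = w^2 - 7*w + 10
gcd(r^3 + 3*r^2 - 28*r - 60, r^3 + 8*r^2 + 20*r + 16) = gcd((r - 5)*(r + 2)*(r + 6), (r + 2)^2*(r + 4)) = r + 2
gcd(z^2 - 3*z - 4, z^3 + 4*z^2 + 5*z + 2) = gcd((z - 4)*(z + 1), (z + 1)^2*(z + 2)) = z + 1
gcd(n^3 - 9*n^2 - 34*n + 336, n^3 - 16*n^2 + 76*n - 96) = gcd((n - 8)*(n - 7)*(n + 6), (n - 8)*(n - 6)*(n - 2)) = n - 8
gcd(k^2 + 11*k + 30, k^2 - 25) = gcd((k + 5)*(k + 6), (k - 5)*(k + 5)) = k + 5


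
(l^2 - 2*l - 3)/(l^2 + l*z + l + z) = (l - 3)/(l + z)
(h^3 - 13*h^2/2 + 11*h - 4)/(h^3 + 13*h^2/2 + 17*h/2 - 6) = (h^2 - 6*h + 8)/(h^2 + 7*h + 12)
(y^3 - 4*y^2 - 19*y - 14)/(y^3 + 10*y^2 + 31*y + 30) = (y^2 - 6*y - 7)/(y^2 + 8*y + 15)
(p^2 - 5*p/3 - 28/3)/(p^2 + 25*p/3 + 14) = (p - 4)/(p + 6)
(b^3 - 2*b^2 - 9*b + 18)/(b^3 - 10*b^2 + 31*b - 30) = (b + 3)/(b - 5)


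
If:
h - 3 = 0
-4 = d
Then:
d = -4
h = 3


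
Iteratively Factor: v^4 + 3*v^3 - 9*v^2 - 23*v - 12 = (v + 1)*(v^3 + 2*v^2 - 11*v - 12) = (v - 3)*(v + 1)*(v^2 + 5*v + 4) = (v - 3)*(v + 1)^2*(v + 4)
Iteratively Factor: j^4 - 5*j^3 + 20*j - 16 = (j + 2)*(j^3 - 7*j^2 + 14*j - 8) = (j - 4)*(j + 2)*(j^2 - 3*j + 2) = (j - 4)*(j - 2)*(j + 2)*(j - 1)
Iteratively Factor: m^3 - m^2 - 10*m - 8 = (m + 2)*(m^2 - 3*m - 4) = (m - 4)*(m + 2)*(m + 1)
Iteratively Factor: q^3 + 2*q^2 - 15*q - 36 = (q + 3)*(q^2 - q - 12) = (q - 4)*(q + 3)*(q + 3)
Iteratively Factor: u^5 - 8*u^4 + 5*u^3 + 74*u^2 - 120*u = (u - 2)*(u^4 - 6*u^3 - 7*u^2 + 60*u) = (u - 5)*(u - 2)*(u^3 - u^2 - 12*u) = u*(u - 5)*(u - 2)*(u^2 - u - 12) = u*(u - 5)*(u - 4)*(u - 2)*(u + 3)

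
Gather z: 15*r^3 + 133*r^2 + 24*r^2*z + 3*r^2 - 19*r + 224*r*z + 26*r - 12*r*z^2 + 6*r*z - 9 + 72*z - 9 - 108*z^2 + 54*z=15*r^3 + 136*r^2 + 7*r + z^2*(-12*r - 108) + z*(24*r^2 + 230*r + 126) - 18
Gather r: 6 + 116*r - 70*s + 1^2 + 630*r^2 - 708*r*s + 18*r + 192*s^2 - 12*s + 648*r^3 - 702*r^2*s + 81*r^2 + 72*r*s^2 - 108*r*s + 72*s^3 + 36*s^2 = 648*r^3 + r^2*(711 - 702*s) + r*(72*s^2 - 816*s + 134) + 72*s^3 + 228*s^2 - 82*s + 7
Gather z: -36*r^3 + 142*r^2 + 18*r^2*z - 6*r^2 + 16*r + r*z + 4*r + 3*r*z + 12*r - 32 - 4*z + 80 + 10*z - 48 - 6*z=-36*r^3 + 136*r^2 + 32*r + z*(18*r^2 + 4*r)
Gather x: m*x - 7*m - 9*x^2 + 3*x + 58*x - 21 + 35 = -7*m - 9*x^2 + x*(m + 61) + 14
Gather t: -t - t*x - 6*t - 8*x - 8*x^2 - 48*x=t*(-x - 7) - 8*x^2 - 56*x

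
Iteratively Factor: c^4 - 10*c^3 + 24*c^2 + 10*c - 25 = (c - 5)*(c^3 - 5*c^2 - c + 5) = (c - 5)*(c + 1)*(c^2 - 6*c + 5) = (c - 5)*(c - 1)*(c + 1)*(c - 5)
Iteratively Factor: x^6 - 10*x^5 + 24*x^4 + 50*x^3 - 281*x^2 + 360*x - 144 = (x + 3)*(x^5 - 13*x^4 + 63*x^3 - 139*x^2 + 136*x - 48) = (x - 1)*(x + 3)*(x^4 - 12*x^3 + 51*x^2 - 88*x + 48) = (x - 4)*(x - 1)*(x + 3)*(x^3 - 8*x^2 + 19*x - 12) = (x - 4)^2*(x - 1)*(x + 3)*(x^2 - 4*x + 3) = (x - 4)^2*(x - 1)^2*(x + 3)*(x - 3)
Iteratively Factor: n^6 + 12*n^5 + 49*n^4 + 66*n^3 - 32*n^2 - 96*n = (n + 2)*(n^5 + 10*n^4 + 29*n^3 + 8*n^2 - 48*n) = (n + 2)*(n + 4)*(n^4 + 6*n^3 + 5*n^2 - 12*n) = (n - 1)*(n + 2)*(n + 4)*(n^3 + 7*n^2 + 12*n) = (n - 1)*(n + 2)*(n + 3)*(n + 4)*(n^2 + 4*n) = n*(n - 1)*(n + 2)*(n + 3)*(n + 4)*(n + 4)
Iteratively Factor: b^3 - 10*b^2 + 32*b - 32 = (b - 4)*(b^2 - 6*b + 8) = (b - 4)^2*(b - 2)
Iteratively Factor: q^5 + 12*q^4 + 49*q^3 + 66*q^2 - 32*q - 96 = (q + 4)*(q^4 + 8*q^3 + 17*q^2 - 2*q - 24) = (q + 2)*(q + 4)*(q^3 + 6*q^2 + 5*q - 12) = (q + 2)*(q + 3)*(q + 4)*(q^2 + 3*q - 4) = (q - 1)*(q + 2)*(q + 3)*(q + 4)*(q + 4)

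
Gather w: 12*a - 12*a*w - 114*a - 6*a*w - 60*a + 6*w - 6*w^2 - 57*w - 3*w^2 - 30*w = -162*a - 9*w^2 + w*(-18*a - 81)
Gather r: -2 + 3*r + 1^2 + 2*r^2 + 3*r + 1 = 2*r^2 + 6*r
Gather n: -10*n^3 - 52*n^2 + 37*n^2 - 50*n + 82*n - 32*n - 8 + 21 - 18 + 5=-10*n^3 - 15*n^2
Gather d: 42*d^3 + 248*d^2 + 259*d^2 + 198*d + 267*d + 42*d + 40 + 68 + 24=42*d^3 + 507*d^2 + 507*d + 132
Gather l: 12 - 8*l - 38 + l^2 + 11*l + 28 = l^2 + 3*l + 2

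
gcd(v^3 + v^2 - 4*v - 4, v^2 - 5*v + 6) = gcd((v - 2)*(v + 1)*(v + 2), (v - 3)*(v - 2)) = v - 2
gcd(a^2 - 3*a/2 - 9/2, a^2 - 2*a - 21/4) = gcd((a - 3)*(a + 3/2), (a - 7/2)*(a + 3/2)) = a + 3/2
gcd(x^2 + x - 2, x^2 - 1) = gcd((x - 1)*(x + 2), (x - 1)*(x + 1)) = x - 1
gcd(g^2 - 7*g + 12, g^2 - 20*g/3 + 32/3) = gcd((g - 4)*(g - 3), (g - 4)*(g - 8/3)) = g - 4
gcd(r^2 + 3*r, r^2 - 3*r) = r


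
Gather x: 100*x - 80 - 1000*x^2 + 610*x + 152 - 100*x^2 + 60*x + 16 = -1100*x^2 + 770*x + 88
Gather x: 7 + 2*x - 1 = 2*x + 6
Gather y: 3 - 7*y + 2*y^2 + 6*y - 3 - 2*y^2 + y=0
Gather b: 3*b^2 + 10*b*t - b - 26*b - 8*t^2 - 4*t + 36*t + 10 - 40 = 3*b^2 + b*(10*t - 27) - 8*t^2 + 32*t - 30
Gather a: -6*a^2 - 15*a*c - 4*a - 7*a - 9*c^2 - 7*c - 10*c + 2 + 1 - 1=-6*a^2 + a*(-15*c - 11) - 9*c^2 - 17*c + 2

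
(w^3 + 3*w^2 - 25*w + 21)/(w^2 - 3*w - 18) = (-w^3 - 3*w^2 + 25*w - 21)/(-w^2 + 3*w + 18)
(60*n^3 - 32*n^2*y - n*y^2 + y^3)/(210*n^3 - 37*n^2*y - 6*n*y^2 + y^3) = (-2*n + y)/(-7*n + y)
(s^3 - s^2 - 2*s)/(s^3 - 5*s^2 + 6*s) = (s + 1)/(s - 3)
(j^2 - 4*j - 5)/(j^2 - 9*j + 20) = (j + 1)/(j - 4)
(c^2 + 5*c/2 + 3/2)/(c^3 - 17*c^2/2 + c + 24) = (c + 1)/(c^2 - 10*c + 16)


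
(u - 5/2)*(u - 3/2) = u^2 - 4*u + 15/4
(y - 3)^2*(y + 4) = y^3 - 2*y^2 - 15*y + 36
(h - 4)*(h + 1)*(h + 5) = h^3 + 2*h^2 - 19*h - 20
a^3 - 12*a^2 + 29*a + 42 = (a - 7)*(a - 6)*(a + 1)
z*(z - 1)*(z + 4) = z^3 + 3*z^2 - 4*z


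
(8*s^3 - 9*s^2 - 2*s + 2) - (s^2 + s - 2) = 8*s^3 - 10*s^2 - 3*s + 4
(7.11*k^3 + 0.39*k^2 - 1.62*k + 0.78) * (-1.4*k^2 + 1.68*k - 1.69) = -9.954*k^5 + 11.3988*k^4 - 9.0927*k^3 - 4.4727*k^2 + 4.0482*k - 1.3182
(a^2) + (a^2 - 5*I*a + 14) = 2*a^2 - 5*I*a + 14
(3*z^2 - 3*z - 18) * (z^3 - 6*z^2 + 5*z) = 3*z^5 - 21*z^4 + 15*z^3 + 93*z^2 - 90*z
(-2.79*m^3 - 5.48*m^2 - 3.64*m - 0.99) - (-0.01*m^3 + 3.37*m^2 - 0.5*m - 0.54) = -2.78*m^3 - 8.85*m^2 - 3.14*m - 0.45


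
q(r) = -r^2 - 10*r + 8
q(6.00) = -88.00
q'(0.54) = -11.08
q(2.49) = -23.10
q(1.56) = -10.03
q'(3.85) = -17.70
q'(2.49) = -14.98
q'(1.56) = -13.12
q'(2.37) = -14.74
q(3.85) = -45.32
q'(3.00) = -16.00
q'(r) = -2*r - 10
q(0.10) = 6.99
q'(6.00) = -22.00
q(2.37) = -21.32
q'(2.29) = -14.58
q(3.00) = -31.00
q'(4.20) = -18.40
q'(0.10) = -10.20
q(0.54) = 2.31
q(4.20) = -51.64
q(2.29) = -20.14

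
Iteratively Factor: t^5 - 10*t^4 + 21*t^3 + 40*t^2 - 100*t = (t - 5)*(t^4 - 5*t^3 - 4*t^2 + 20*t) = (t - 5)^2*(t^3 - 4*t) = t*(t - 5)^2*(t^2 - 4) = t*(t - 5)^2*(t + 2)*(t - 2)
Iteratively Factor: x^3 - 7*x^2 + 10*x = (x)*(x^2 - 7*x + 10) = x*(x - 5)*(x - 2)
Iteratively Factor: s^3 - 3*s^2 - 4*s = (s + 1)*(s^2 - 4*s) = s*(s + 1)*(s - 4)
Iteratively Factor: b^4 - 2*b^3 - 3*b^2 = (b + 1)*(b^3 - 3*b^2) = b*(b + 1)*(b^2 - 3*b) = b^2*(b + 1)*(b - 3)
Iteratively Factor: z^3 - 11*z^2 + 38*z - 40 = (z - 2)*(z^2 - 9*z + 20) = (z - 5)*(z - 2)*(z - 4)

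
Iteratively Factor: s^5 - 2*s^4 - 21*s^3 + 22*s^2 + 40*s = (s - 2)*(s^4 - 21*s^2 - 20*s) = s*(s - 2)*(s^3 - 21*s - 20) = s*(s - 5)*(s - 2)*(s^2 + 5*s + 4) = s*(s - 5)*(s - 2)*(s + 4)*(s + 1)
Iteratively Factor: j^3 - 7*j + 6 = (j - 2)*(j^2 + 2*j - 3) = (j - 2)*(j + 3)*(j - 1)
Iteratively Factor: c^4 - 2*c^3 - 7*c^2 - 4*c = (c + 1)*(c^3 - 3*c^2 - 4*c) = (c + 1)^2*(c^2 - 4*c) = c*(c + 1)^2*(c - 4)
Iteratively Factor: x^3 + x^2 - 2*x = (x + 2)*(x^2 - x) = x*(x + 2)*(x - 1)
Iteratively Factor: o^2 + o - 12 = (o - 3)*(o + 4)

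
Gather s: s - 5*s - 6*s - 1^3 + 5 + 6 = 10 - 10*s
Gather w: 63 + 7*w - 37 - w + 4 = 6*w + 30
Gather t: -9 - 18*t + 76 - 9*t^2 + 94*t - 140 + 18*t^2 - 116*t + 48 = 9*t^2 - 40*t - 25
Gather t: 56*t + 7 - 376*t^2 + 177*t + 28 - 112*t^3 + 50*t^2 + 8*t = -112*t^3 - 326*t^2 + 241*t + 35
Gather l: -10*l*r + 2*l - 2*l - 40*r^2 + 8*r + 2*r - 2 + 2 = -10*l*r - 40*r^2 + 10*r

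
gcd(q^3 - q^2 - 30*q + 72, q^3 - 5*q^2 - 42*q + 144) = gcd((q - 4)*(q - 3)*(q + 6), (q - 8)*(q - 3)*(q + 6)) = q^2 + 3*q - 18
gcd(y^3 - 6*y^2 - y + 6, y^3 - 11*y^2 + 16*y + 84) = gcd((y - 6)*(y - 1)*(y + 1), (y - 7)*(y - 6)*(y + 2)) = y - 6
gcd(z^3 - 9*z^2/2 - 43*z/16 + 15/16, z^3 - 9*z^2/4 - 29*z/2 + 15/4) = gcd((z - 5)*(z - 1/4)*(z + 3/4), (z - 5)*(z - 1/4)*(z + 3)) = z^2 - 21*z/4 + 5/4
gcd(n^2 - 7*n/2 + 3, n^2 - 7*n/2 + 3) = n^2 - 7*n/2 + 3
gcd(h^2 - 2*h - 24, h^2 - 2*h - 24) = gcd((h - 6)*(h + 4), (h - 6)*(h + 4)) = h^2 - 2*h - 24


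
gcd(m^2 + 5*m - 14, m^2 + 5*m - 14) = m^2 + 5*m - 14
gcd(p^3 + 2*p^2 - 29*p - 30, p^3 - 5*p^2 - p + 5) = p^2 - 4*p - 5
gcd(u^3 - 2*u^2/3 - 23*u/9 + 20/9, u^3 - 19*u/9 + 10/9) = u^2 + 2*u/3 - 5/3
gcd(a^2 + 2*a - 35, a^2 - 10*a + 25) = a - 5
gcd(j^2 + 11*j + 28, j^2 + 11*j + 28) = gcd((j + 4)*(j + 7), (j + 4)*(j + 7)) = j^2 + 11*j + 28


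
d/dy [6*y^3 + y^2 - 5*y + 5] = 18*y^2 + 2*y - 5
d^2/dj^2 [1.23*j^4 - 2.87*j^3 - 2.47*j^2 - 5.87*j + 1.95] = 14.76*j^2 - 17.22*j - 4.94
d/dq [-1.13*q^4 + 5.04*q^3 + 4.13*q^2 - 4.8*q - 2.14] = -4.52*q^3 + 15.12*q^2 + 8.26*q - 4.8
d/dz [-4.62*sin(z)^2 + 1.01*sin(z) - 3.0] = (1.01 - 9.24*sin(z))*cos(z)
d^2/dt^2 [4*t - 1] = 0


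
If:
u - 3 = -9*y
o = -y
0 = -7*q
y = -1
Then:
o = 1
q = 0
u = 12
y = -1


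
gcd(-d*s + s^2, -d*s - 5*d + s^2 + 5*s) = -d + s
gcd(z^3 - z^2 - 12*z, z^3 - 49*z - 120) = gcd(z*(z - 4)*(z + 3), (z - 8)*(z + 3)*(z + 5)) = z + 3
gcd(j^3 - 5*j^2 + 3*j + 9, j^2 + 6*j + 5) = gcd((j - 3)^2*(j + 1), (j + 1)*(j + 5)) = j + 1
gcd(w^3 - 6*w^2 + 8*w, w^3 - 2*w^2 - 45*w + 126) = 1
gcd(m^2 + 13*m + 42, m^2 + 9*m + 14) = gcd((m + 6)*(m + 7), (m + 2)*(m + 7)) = m + 7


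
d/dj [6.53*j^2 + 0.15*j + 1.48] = 13.06*j + 0.15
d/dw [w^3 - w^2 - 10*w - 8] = 3*w^2 - 2*w - 10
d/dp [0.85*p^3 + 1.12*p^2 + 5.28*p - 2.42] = 2.55*p^2 + 2.24*p + 5.28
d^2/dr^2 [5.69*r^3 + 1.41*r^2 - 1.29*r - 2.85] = 34.14*r + 2.82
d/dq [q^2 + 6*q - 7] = 2*q + 6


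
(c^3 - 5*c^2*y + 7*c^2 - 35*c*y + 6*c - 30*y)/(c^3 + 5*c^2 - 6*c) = (c^2 - 5*c*y + c - 5*y)/(c*(c - 1))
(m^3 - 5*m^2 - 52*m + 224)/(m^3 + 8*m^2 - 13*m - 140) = (m - 8)/(m + 5)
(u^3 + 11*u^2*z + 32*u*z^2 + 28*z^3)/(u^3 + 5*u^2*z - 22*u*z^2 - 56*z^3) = (-u - 2*z)/(-u + 4*z)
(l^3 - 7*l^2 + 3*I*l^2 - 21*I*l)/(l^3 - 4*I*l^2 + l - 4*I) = l*(l^2 + l*(-7 + 3*I) - 21*I)/(l^3 - 4*I*l^2 + l - 4*I)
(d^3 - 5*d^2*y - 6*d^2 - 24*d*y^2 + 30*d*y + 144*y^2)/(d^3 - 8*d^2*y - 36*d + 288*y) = (d + 3*y)/(d + 6)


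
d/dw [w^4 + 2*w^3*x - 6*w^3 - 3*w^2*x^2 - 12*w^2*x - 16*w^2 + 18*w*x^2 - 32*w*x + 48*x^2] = 4*w^3 + 6*w^2*x - 18*w^2 - 6*w*x^2 - 24*w*x - 32*w + 18*x^2 - 32*x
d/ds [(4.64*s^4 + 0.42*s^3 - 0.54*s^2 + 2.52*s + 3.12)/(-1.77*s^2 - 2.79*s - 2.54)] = (-16.4256*s^5 - 39.5802*s^4 - 49.486*s^3 + 2.7666*s^2 + 13.788*s + 2.304)/(3.1329*s^4 + 9.8766*s^3 + 16.7757*s^2 + 14.1732*s + 6.4516)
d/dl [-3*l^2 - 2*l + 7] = -6*l - 2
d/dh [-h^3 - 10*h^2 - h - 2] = -3*h^2 - 20*h - 1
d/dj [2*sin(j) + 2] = 2*cos(j)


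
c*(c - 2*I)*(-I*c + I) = -I*c^3 - 2*c^2 + I*c^2 + 2*c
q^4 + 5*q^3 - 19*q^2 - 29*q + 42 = (q - 3)*(q - 1)*(q + 2)*(q + 7)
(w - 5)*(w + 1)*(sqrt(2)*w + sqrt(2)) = sqrt(2)*w^3 - 3*sqrt(2)*w^2 - 9*sqrt(2)*w - 5*sqrt(2)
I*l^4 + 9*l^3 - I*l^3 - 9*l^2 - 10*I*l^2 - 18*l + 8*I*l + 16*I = (l - 2)*(l - 8*I)*(l - I)*(I*l + I)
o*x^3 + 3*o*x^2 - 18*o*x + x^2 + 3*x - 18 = (x - 3)*(x + 6)*(o*x + 1)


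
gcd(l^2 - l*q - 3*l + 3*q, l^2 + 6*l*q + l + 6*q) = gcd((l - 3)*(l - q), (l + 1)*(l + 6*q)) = 1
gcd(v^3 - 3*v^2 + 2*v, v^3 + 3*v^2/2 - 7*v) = v^2 - 2*v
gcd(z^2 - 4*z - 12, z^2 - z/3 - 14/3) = z + 2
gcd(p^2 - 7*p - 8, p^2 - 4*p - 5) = p + 1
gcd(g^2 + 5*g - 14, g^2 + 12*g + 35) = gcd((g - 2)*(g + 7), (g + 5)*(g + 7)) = g + 7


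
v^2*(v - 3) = v^3 - 3*v^2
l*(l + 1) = l^2 + l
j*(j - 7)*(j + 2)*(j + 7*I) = j^4 - 5*j^3 + 7*I*j^3 - 14*j^2 - 35*I*j^2 - 98*I*j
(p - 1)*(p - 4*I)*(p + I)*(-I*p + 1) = -I*p^4 - 2*p^3 + I*p^3 + 2*p^2 - 7*I*p^2 + 4*p + 7*I*p - 4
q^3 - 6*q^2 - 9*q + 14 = (q - 7)*(q - 1)*(q + 2)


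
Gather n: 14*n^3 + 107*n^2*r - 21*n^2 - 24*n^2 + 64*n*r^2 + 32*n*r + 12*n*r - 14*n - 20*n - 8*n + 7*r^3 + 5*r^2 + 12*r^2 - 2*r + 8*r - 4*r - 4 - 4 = 14*n^3 + n^2*(107*r - 45) + n*(64*r^2 + 44*r - 42) + 7*r^3 + 17*r^2 + 2*r - 8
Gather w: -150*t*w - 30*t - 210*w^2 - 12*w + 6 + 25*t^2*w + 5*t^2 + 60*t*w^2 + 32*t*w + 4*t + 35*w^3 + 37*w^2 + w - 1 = 5*t^2 - 26*t + 35*w^3 + w^2*(60*t - 173) + w*(25*t^2 - 118*t - 11) + 5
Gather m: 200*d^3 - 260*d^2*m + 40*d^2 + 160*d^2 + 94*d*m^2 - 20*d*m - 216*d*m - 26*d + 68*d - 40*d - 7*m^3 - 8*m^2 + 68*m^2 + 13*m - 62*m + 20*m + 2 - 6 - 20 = 200*d^3 + 200*d^2 + 2*d - 7*m^3 + m^2*(94*d + 60) + m*(-260*d^2 - 236*d - 29) - 24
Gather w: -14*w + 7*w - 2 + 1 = -7*w - 1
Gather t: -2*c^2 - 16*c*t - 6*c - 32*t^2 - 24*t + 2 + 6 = -2*c^2 - 6*c - 32*t^2 + t*(-16*c - 24) + 8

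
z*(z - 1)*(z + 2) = z^3 + z^2 - 2*z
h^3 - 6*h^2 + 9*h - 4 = (h - 4)*(h - 1)^2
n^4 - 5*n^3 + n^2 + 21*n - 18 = (n - 3)^2*(n - 1)*(n + 2)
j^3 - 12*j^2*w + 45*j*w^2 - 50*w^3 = (j - 5*w)^2*(j - 2*w)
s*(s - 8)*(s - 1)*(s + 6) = s^4 - 3*s^3 - 46*s^2 + 48*s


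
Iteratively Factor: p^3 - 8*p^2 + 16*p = (p - 4)*(p^2 - 4*p) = p*(p - 4)*(p - 4)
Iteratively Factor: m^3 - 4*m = (m - 2)*(m^2 + 2*m) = m*(m - 2)*(m + 2)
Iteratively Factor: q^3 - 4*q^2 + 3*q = (q - 3)*(q^2 - q) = (q - 3)*(q - 1)*(q)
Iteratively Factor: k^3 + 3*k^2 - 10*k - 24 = (k + 2)*(k^2 + k - 12) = (k + 2)*(k + 4)*(k - 3)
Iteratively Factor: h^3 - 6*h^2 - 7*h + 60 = (h + 3)*(h^2 - 9*h + 20) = (h - 4)*(h + 3)*(h - 5)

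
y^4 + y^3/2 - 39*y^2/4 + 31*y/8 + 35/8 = (y - 5/2)*(y - 1)*(y + 1/2)*(y + 7/2)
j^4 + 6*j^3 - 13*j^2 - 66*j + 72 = (j - 3)*(j - 1)*(j + 4)*(j + 6)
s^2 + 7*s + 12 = (s + 3)*(s + 4)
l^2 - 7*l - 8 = (l - 8)*(l + 1)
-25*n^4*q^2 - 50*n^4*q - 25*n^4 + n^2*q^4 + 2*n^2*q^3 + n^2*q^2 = (-5*n + q)*(5*n + q)*(n*q + n)^2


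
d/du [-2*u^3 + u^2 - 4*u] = -6*u^2 + 2*u - 4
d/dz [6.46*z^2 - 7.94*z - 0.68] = 12.92*z - 7.94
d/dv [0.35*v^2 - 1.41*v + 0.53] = 0.7*v - 1.41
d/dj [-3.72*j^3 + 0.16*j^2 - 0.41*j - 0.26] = -11.16*j^2 + 0.32*j - 0.41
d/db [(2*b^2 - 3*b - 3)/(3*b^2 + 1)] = (9*b^2 + 22*b - 3)/(9*b^4 + 6*b^2 + 1)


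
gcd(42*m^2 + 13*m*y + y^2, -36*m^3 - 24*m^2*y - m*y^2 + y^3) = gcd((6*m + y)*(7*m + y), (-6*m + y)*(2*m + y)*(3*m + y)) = 1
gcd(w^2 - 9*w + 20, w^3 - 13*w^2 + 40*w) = w - 5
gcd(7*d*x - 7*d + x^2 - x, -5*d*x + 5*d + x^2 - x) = x - 1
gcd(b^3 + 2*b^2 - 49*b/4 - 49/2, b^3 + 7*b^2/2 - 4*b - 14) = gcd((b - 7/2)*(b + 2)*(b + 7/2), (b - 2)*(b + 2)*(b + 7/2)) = b^2 + 11*b/2 + 7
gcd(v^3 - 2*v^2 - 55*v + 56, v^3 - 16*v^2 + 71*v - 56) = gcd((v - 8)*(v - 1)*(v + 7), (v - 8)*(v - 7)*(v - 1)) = v^2 - 9*v + 8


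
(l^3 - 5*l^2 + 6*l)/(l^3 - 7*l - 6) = l*(l - 2)/(l^2 + 3*l + 2)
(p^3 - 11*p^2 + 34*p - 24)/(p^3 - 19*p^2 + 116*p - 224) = (p^2 - 7*p + 6)/(p^2 - 15*p + 56)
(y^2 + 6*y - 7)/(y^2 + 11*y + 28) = (y - 1)/(y + 4)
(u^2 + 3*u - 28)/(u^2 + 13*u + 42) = (u - 4)/(u + 6)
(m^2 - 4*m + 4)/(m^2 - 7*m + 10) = (m - 2)/(m - 5)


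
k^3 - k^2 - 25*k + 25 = (k - 5)*(k - 1)*(k + 5)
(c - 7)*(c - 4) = c^2 - 11*c + 28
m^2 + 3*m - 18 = (m - 3)*(m + 6)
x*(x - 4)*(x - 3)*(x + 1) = x^4 - 6*x^3 + 5*x^2 + 12*x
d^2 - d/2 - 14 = (d - 4)*(d + 7/2)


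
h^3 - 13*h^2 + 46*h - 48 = (h - 8)*(h - 3)*(h - 2)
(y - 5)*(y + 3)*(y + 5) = y^3 + 3*y^2 - 25*y - 75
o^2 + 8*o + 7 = (o + 1)*(o + 7)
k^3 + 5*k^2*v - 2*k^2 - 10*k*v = k*(k - 2)*(k + 5*v)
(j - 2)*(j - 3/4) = j^2 - 11*j/4 + 3/2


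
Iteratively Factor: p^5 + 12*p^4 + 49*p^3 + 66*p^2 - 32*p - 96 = (p + 3)*(p^4 + 9*p^3 + 22*p^2 - 32) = (p + 3)*(p + 4)*(p^3 + 5*p^2 + 2*p - 8) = (p - 1)*(p + 3)*(p + 4)*(p^2 + 6*p + 8) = (p - 1)*(p + 2)*(p + 3)*(p + 4)*(p + 4)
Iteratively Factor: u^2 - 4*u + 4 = (u - 2)*(u - 2)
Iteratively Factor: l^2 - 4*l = (l)*(l - 4)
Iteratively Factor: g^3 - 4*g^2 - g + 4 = (g - 1)*(g^2 - 3*g - 4) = (g - 4)*(g - 1)*(g + 1)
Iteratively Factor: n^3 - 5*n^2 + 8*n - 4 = (n - 2)*(n^2 - 3*n + 2) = (n - 2)^2*(n - 1)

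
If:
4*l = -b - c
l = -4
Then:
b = 16 - c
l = -4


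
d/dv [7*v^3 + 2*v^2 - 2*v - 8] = 21*v^2 + 4*v - 2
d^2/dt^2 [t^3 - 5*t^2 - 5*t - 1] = 6*t - 10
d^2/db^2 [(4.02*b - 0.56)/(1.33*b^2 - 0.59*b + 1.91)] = ((6.2332 - 32.0796*b)*(1.33*b^2 - 0.59*b + 1.91) + (2.66*b - 0.59)*(4.02*b - 0.56)*(5.32*b - 1.18))/(1.33*b^2 - 0.59*b + 1.91)^3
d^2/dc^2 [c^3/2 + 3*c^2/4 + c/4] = 3*c + 3/2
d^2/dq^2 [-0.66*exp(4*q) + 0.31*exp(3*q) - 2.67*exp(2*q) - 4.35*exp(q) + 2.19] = (-10.56*exp(3*q) + 2.79*exp(2*q) - 10.68*exp(q) - 4.35)*exp(q)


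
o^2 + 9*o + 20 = (o + 4)*(o + 5)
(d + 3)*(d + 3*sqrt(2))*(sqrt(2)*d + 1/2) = sqrt(2)*d^3 + 3*sqrt(2)*d^2 + 13*d^2/2 + 3*sqrt(2)*d/2 + 39*d/2 + 9*sqrt(2)/2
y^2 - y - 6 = (y - 3)*(y + 2)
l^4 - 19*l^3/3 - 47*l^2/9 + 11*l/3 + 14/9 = (l - 7)*(l - 2/3)*(l + 1/3)*(l + 1)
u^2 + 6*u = u*(u + 6)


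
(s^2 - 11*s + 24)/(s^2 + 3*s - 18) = (s - 8)/(s + 6)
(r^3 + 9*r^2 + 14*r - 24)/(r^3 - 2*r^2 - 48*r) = (r^2 + 3*r - 4)/(r*(r - 8))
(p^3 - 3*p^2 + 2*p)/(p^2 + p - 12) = p*(p^2 - 3*p + 2)/(p^2 + p - 12)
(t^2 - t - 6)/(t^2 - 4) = (t - 3)/(t - 2)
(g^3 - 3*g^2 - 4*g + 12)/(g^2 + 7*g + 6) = (g^3 - 3*g^2 - 4*g + 12)/(g^2 + 7*g + 6)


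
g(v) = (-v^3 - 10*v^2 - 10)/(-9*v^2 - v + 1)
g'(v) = (18*v + 1)*(-v^3 - 10*v^2 - 10)/(-9*v^2 - v + 1)^2 + (-3*v^2 - 20*v)/(-9*v^2 - v + 1) = (v*(3*v + 20)*(9*v^2 + v - 1) - (18*v + 1)*(v^3 + 10*v^2 + 10))/(9*v^2 + v - 1)^2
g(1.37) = 1.82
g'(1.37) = -0.79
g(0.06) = -11.06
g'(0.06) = -26.68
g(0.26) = -81.26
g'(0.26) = -3548.25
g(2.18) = 1.54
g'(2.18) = -0.10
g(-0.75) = 4.59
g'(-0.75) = 13.30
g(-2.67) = 1.03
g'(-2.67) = 0.27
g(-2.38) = 1.12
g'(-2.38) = 0.34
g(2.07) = 1.56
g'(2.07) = -0.13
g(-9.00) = 0.13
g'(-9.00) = 0.12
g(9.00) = 2.10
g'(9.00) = 0.11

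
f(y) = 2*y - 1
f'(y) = 2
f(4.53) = 8.06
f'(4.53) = 2.00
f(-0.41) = -1.82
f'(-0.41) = 2.00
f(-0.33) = -1.66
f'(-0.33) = 2.00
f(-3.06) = -7.12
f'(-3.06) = 2.00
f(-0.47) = -1.94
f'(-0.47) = 2.00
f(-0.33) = -1.66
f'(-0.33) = 2.00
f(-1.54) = -4.08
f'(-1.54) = 2.00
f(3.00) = 5.00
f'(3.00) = 2.00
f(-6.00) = -13.00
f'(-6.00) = 2.00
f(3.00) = 5.00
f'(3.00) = 2.00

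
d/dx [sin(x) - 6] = cos(x)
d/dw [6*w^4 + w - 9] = 24*w^3 + 1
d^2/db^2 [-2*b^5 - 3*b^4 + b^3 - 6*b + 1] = 2*b*(-20*b^2 - 18*b + 3)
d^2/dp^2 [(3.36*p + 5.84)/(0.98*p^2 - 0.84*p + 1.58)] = ((1.96*p - 0.84)*(3.36*p + 5.84)*(3.92*p - 1.68) - (19.7568*p + 5.8016)*(0.98*p^2 - 0.84*p + 1.58))/(0.98*p^2 - 0.84*p + 1.58)^3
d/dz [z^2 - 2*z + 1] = 2*z - 2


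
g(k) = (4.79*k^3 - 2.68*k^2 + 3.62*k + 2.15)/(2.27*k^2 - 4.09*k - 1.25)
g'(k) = (4.09 - 4.54*k)*(4.79*k^3 - 2.68*k^2 + 3.62*k + 2.15)/(2.27*k^2 - 4.09*k - 1.25)^2 + (14.37*k^2 - 5.36*k + 3.62)/(2.27*k^2 - 4.09*k - 1.25) = (10.8733*k^4 - 39.1822*k^3 - 15.2187*k^2 - 3.061*k + 4.2685)/(5.1529*k^4 - 18.5686*k^3 + 11.0531*k^2 + 10.225*k + 1.5625)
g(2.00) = -105.69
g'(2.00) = -1650.72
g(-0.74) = -1.30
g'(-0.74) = 1.90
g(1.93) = -48.81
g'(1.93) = -399.39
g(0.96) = -2.40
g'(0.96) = -4.01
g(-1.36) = -2.32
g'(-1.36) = 1.60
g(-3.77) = -6.60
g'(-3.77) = 1.90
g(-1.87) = -3.16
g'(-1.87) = 1.68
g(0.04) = -1.62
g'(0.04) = 2.07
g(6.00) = 17.20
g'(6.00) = 1.62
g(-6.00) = -10.96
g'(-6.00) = 2.00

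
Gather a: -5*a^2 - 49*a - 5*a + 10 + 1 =-5*a^2 - 54*a + 11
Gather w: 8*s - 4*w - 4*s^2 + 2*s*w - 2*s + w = -4*s^2 + 6*s + w*(2*s - 3)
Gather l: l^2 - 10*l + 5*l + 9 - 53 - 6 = l^2 - 5*l - 50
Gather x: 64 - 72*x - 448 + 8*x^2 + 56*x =8*x^2 - 16*x - 384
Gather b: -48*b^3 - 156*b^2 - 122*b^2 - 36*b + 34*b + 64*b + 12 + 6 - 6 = -48*b^3 - 278*b^2 + 62*b + 12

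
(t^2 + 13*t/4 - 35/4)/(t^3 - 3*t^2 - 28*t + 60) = (t - 7/4)/(t^2 - 8*t + 12)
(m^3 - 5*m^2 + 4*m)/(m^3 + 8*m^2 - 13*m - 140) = m*(m - 1)/(m^2 + 12*m + 35)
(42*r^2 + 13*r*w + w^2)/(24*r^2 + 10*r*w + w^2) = (7*r + w)/(4*r + w)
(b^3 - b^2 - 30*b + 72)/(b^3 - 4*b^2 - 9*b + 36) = (b + 6)/(b + 3)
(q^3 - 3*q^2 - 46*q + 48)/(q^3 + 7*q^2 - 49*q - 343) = (q^3 - 3*q^2 - 46*q + 48)/(q^3 + 7*q^2 - 49*q - 343)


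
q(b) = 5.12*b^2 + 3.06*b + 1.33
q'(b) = 10.24*b + 3.06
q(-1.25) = 5.50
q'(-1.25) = -9.74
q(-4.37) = 85.73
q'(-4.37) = -41.69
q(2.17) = 32.08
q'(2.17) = 25.28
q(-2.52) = 26.13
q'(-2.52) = -22.74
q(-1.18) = 4.85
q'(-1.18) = -9.02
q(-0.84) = 2.37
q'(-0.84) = -5.54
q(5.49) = 172.45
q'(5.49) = 59.28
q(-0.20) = 0.92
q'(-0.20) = 1.01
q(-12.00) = 701.89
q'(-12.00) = -119.82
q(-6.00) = 167.29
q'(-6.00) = -58.38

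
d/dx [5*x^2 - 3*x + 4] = 10*x - 3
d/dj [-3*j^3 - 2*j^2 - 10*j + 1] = -9*j^2 - 4*j - 10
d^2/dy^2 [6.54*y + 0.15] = 0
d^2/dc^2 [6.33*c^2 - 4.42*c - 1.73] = 12.6600000000000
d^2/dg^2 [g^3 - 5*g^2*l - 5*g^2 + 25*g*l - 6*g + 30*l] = 6*g - 10*l - 10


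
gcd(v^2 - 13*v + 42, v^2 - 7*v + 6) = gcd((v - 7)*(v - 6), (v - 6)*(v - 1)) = v - 6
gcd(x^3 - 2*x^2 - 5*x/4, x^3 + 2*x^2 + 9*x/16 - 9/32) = 1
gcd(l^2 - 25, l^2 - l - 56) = 1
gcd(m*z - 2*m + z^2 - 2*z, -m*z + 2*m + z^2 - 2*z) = z - 2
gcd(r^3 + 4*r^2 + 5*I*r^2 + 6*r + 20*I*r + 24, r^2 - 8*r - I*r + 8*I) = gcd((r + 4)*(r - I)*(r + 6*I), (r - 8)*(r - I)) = r - I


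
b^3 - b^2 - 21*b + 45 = (b - 3)^2*(b + 5)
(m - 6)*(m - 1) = m^2 - 7*m + 6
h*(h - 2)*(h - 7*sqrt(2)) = h^3 - 7*sqrt(2)*h^2 - 2*h^2 + 14*sqrt(2)*h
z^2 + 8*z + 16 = (z + 4)^2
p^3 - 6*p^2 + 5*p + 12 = (p - 4)*(p - 3)*(p + 1)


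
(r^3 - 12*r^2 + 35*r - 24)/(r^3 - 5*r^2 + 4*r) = (r^2 - 11*r + 24)/(r*(r - 4))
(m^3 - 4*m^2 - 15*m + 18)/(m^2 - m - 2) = (-m^3 + 4*m^2 + 15*m - 18)/(-m^2 + m + 2)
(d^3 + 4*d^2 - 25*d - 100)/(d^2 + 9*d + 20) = d - 5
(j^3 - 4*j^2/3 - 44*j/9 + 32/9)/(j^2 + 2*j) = j - 10/3 + 16/(9*j)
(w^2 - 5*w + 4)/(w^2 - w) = (w - 4)/w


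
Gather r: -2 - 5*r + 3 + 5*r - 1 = 0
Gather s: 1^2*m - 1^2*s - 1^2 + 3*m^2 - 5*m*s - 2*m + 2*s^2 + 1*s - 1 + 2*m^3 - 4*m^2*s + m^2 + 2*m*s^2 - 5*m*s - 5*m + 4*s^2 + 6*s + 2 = 2*m^3 + 4*m^2 - 6*m + s^2*(2*m + 6) + s*(-4*m^2 - 10*m + 6)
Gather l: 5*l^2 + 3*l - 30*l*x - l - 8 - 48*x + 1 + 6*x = 5*l^2 + l*(2 - 30*x) - 42*x - 7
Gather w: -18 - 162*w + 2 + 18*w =-144*w - 16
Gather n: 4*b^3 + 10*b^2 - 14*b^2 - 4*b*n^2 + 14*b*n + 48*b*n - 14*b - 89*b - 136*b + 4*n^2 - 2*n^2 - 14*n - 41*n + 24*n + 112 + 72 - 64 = 4*b^3 - 4*b^2 - 239*b + n^2*(2 - 4*b) + n*(62*b - 31) + 120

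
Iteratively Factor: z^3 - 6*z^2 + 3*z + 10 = (z + 1)*(z^2 - 7*z + 10) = (z - 5)*(z + 1)*(z - 2)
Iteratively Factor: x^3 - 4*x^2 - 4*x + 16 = (x - 2)*(x^2 - 2*x - 8) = (x - 4)*(x - 2)*(x + 2)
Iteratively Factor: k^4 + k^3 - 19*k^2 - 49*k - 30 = (k + 2)*(k^3 - k^2 - 17*k - 15) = (k + 1)*(k + 2)*(k^2 - 2*k - 15) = (k - 5)*(k + 1)*(k + 2)*(k + 3)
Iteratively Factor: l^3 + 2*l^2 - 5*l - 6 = (l + 1)*(l^2 + l - 6) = (l + 1)*(l + 3)*(l - 2)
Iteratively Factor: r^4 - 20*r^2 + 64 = (r + 4)*(r^3 - 4*r^2 - 4*r + 16) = (r + 2)*(r + 4)*(r^2 - 6*r + 8) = (r - 4)*(r + 2)*(r + 4)*(r - 2)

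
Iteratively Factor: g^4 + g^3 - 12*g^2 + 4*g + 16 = (g + 4)*(g^3 - 3*g^2 + 4) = (g - 2)*(g + 4)*(g^2 - g - 2) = (g - 2)^2*(g + 4)*(g + 1)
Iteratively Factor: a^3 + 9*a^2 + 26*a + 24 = (a + 2)*(a^2 + 7*a + 12) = (a + 2)*(a + 3)*(a + 4)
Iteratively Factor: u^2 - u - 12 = (u - 4)*(u + 3)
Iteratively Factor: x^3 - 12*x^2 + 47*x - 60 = (x - 5)*(x^2 - 7*x + 12) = (x - 5)*(x - 3)*(x - 4)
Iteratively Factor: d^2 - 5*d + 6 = (d - 2)*(d - 3)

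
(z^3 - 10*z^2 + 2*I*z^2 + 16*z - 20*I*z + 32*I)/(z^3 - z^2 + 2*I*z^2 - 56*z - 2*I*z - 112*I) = (z - 2)/(z + 7)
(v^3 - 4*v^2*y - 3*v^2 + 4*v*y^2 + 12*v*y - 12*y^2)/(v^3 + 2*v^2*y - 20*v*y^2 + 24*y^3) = (v - 3)/(v + 6*y)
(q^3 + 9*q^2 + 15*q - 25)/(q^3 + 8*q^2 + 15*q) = (q^2 + 4*q - 5)/(q*(q + 3))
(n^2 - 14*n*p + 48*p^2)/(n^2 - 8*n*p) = (n - 6*p)/n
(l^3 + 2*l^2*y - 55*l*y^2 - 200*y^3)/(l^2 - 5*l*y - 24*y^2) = (l^2 + 10*l*y + 25*y^2)/(l + 3*y)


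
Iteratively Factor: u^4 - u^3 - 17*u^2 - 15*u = (u)*(u^3 - u^2 - 17*u - 15) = u*(u + 1)*(u^2 - 2*u - 15) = u*(u - 5)*(u + 1)*(u + 3)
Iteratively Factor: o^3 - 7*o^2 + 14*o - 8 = (o - 1)*(o^2 - 6*o + 8) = (o - 4)*(o - 1)*(o - 2)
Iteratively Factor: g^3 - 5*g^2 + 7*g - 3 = (g - 3)*(g^2 - 2*g + 1) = (g - 3)*(g - 1)*(g - 1)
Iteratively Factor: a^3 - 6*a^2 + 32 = (a - 4)*(a^2 - 2*a - 8) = (a - 4)*(a + 2)*(a - 4)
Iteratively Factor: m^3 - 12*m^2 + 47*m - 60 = (m - 4)*(m^2 - 8*m + 15) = (m - 4)*(m - 3)*(m - 5)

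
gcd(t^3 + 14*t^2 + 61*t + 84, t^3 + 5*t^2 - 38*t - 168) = t^2 + 11*t + 28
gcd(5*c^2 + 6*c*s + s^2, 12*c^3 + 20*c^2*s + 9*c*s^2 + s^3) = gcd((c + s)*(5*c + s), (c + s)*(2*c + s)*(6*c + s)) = c + s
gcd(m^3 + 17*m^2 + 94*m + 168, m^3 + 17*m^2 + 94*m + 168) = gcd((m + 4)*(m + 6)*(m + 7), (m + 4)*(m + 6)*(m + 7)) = m^3 + 17*m^2 + 94*m + 168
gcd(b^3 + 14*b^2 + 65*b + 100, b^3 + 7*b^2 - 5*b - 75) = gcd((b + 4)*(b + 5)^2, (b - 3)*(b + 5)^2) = b^2 + 10*b + 25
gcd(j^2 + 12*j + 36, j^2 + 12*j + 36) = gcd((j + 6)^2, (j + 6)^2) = j^2 + 12*j + 36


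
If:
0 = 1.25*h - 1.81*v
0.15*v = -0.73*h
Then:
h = 0.00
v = 0.00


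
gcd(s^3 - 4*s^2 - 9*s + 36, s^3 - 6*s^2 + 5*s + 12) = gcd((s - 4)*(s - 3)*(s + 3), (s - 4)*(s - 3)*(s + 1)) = s^2 - 7*s + 12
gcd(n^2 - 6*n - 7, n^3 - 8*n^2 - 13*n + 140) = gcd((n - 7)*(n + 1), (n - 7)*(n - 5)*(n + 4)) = n - 7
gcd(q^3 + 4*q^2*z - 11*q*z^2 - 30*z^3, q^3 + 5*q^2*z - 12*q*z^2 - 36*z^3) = -q^2 + q*z + 6*z^2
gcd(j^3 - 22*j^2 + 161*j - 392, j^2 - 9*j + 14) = j - 7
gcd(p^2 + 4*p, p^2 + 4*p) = p^2 + 4*p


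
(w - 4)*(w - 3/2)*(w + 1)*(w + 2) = w^4 - 5*w^3/2 - 17*w^2/2 + 7*w + 12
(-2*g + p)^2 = 4*g^2 - 4*g*p + p^2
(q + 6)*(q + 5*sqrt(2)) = q^2 + 6*q + 5*sqrt(2)*q + 30*sqrt(2)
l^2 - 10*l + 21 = (l - 7)*(l - 3)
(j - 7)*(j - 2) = j^2 - 9*j + 14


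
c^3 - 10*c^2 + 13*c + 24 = (c - 8)*(c - 3)*(c + 1)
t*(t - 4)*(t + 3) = t^3 - t^2 - 12*t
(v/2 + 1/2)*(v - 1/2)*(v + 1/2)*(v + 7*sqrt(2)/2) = v^4/2 + v^3/2 + 7*sqrt(2)*v^3/4 - v^2/8 + 7*sqrt(2)*v^2/4 - 7*sqrt(2)*v/16 - v/8 - 7*sqrt(2)/16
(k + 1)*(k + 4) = k^2 + 5*k + 4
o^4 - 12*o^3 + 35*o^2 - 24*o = o*(o - 8)*(o - 3)*(o - 1)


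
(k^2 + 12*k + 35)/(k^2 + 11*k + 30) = (k + 7)/(k + 6)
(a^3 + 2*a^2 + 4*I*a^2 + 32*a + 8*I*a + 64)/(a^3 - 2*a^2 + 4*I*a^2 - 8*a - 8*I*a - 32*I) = (a^2 + 4*I*a + 32)/(a^2 + 4*a*(-1 + I) - 16*I)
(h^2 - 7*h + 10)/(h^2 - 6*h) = (h^2 - 7*h + 10)/(h*(h - 6))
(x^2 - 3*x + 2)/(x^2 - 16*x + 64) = (x^2 - 3*x + 2)/(x^2 - 16*x + 64)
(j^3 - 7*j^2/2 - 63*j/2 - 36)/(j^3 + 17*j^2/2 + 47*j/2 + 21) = (2*j^2 - 13*j - 24)/(2*j^2 + 11*j + 14)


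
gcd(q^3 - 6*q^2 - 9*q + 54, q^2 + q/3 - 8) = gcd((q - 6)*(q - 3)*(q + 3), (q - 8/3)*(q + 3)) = q + 3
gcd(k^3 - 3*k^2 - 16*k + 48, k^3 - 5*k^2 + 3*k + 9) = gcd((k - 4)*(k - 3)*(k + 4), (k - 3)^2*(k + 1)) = k - 3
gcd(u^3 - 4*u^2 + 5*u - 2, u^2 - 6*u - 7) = 1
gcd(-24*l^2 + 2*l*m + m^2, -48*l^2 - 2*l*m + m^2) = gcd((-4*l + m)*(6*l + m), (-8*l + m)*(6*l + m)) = 6*l + m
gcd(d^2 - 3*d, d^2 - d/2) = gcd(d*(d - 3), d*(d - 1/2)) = d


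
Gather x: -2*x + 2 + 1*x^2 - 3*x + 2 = x^2 - 5*x + 4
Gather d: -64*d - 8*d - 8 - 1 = -72*d - 9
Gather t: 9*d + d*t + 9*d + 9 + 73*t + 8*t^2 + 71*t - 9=18*d + 8*t^2 + t*(d + 144)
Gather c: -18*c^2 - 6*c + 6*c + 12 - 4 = 8 - 18*c^2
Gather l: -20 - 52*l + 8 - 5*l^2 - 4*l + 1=-5*l^2 - 56*l - 11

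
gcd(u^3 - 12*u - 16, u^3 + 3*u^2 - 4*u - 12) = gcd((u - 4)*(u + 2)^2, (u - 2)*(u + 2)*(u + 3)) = u + 2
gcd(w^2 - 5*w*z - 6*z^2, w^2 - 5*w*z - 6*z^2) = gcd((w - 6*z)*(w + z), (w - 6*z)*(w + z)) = -w^2 + 5*w*z + 6*z^2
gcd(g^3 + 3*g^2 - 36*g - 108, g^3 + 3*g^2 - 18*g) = g + 6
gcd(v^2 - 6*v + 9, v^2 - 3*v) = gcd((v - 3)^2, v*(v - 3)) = v - 3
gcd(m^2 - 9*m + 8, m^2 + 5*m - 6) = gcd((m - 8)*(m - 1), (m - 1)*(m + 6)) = m - 1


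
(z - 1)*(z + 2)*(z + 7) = z^3 + 8*z^2 + 5*z - 14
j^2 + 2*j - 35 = (j - 5)*(j + 7)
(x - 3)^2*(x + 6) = x^3 - 27*x + 54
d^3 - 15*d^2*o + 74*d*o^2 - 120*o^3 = (d - 6*o)*(d - 5*o)*(d - 4*o)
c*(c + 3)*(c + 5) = c^3 + 8*c^2 + 15*c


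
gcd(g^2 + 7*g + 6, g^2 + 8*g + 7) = g + 1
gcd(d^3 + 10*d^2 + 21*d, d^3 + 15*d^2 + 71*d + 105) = d^2 + 10*d + 21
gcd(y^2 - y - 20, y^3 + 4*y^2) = y + 4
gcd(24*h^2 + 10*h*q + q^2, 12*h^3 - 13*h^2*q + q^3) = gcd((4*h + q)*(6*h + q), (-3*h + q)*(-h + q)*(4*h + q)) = 4*h + q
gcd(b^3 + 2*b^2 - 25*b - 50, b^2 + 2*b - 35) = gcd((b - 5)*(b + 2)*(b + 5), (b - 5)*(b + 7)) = b - 5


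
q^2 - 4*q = q*(q - 4)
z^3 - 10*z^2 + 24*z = z*(z - 6)*(z - 4)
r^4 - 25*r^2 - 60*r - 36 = (r - 6)*(r + 1)*(r + 2)*(r + 3)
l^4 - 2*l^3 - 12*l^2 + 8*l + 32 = (l - 4)*(l - 2)*(l + 2)^2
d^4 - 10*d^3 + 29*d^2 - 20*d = d*(d - 5)*(d - 4)*(d - 1)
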